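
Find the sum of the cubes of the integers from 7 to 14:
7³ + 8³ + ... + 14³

Use ∑_{k=1}^{n} k³ = [n(n+1)/2]², then subtract the first 6 terms.
∑_{k=1}^{14} k³ = [14×15/2]² = 105² = 11025
∑_{k=1}^{6} k³ = [6×7/2]² = 21² = 441
∑_{k=7}^{14} k³ = 11025 - 441 = 10584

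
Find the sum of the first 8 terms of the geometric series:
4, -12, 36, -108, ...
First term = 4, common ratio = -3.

Sₙ = a(1 - rⁿ) / (1 - r)
S_8 = 4(1 - (-3)^8) / (1 - (-3))
S_8 = 4(1 - 6561) / (4)
S_8 = -6560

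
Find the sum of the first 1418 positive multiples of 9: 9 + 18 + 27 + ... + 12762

Factor out 9: = 9(1 + 2 + ... + 1418) = 9 × n(n+1)/2
= 9 × 1418×1419/2
= 9 × 1006071
= 9054639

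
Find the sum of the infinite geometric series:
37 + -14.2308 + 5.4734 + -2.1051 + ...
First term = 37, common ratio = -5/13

For |r| < 1, S = a / (1 - r)
S = 37 / (1 - (-5/13))
S = 37 / (18/13)
S = 481/18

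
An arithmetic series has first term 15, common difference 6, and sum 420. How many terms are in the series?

Using S = n/2 × [2a + (n-1)d]
420 = n/2 × [2(15) + (n-1)(6)]
420 = n/2 × [30 + 6n - 6]
840 = n × [24 + 6n]
6n² + (24)n - 840 = 0
Discriminant: Δ = (24)² - 4(6)(-840) = 576 + 20160 = 20736
√Δ = 144
n = [-(24) + √Δ] / (2·6) = (-24 + 144) / 12 = 120 / 12 = 10
(The negative root is discarded since n must be a positive integer.)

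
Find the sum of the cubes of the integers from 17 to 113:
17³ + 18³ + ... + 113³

Use ∑_{k=1}^{n} k³ = [n(n+1)/2]², then subtract the first 16 terms.
∑_{k=1}^{113} k³ = [113×114/2]² = 6441² = 41486481
∑_{k=1}^{16} k³ = [16×17/2]² = 136² = 18496
∑_{k=17}^{113} k³ = 41486481 - 18496 = 41467985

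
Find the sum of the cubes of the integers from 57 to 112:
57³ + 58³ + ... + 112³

Use ∑_{k=1}^{n} k³ = [n(n+1)/2]², then subtract the first 56 terms.
∑_{k=1}^{112} k³ = [112×113/2]² = 6328² = 40043584
∑_{k=1}^{56} k³ = [56×57/2]² = 1596² = 2547216
∑_{k=57}^{112} k³ = 40043584 - 2547216 = 37496368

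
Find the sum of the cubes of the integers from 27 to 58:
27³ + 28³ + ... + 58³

Use ∑_{k=1}^{n} k³ = [n(n+1)/2]², then subtract the first 26 terms.
∑_{k=1}^{58} k³ = [58×59/2]² = 1711² = 2927521
∑_{k=1}^{26} k³ = [26×27/2]² = 351² = 123201
∑_{k=27}^{58} k³ = 2927521 - 123201 = 2804320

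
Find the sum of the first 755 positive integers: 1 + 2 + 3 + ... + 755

Formula: ∑k = n(n+1)/2
= 755×756/2
= 570780/2
= 285390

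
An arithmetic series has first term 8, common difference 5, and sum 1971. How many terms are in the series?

Using S = n/2 × [2a + (n-1)d]
1971 = n/2 × [2(8) + (n-1)(5)]
1971 = n/2 × [16 + 5n - 5]
3942 = n × [11 + 5n]
5n² + (11)n - 3942 = 0
Discriminant: Δ = (11)² - 4(5)(-3942) = 121 + 78840 = 78961
√Δ = 281
n = [-(11) + √Δ] / (2·5) = (-11 + 281) / 10 = 270 / 10 = 27
(The negative root is discarded since n must be a positive integer.)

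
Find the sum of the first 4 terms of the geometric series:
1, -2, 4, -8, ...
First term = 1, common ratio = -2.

Sₙ = a(1 - rⁿ) / (1 - r)
S_4 = 1(1 - (-2)^4) / (1 - (-2))
S_4 = 1(1 - 16) / (3)
S_4 = -5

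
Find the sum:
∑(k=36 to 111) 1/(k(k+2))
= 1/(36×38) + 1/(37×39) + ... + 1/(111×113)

Partial fractions: 1/(k(k+2)) = (1/2)[1/k - 1/(k+2)]
Telescoping leaves the first two and last two terms:
= (1/2)[1/36 + 1/37 - 1/112 - 1/113]
= 156047/8428896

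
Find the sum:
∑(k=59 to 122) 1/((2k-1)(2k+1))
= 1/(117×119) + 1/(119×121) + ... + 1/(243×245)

Partial fractions: 1/((2k-1)(2k+1)) = (1/2)[1/(2k-1) - 1/(2k+1)]
The series telescopes:
= (1/2)[1/117 - 1/245]
= 64/28665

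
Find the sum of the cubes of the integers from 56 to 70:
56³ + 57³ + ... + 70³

Use ∑_{k=1}^{n} k³ = [n(n+1)/2]², then subtract the first 55 terms.
∑_{k=1}^{70} k³ = [70×71/2]² = 2485² = 6175225
∑_{k=1}^{55} k³ = [55×56/2]² = 1540² = 2371600
∑_{k=56}^{70} k³ = 6175225 - 2371600 = 3803625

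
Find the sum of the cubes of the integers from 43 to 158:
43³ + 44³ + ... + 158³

Use ∑_{k=1}^{n} k³ = [n(n+1)/2]², then subtract the first 42 terms.
∑_{k=1}^{158} k³ = [158×159/2]² = 12561² = 157778721
∑_{k=1}^{42} k³ = [42×43/2]² = 903² = 815409
∑_{k=43}^{158} k³ = 157778721 - 815409 = 156963312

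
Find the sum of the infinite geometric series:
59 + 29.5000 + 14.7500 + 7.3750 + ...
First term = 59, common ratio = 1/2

For |r| < 1, S = a / (1 - r)
S = 59 / (1 - (1/2))
S = 59 / (1/2)
S = 118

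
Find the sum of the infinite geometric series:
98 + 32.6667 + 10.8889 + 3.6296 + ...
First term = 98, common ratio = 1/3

For |r| < 1, S = a / (1 - r)
S = 98 / (1 - (1/3))
S = 98 / (2/3)
S = 147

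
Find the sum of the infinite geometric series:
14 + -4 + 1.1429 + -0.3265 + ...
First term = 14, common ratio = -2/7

For |r| < 1, S = a / (1 - r)
S = 14 / (1 - (-2/7))
S = 14 / (9/7)
S = 98/9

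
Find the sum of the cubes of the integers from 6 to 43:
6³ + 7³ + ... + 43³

Use ∑_{k=1}^{n} k³ = [n(n+1)/2]², then subtract the first 5 terms.
∑_{k=1}^{43} k³ = [43×44/2]² = 946² = 894916
∑_{k=1}^{5} k³ = [5×6/2]² = 15² = 225
∑_{k=6}^{43} k³ = 894916 - 225 = 894691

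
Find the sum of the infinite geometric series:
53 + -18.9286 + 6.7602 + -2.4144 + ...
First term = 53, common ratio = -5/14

For |r| < 1, S = a / (1 - r)
S = 53 / (1 - (-5/14))
S = 53 / (19/14)
S = 742/19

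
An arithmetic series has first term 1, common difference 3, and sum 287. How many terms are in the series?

Using S = n/2 × [2a + (n-1)d]
287 = n/2 × [2(1) + (n-1)(3)]
287 = n/2 × [2 + 3n - 3]
574 = n × [-1 + 3n]
3n² + (-1)n - 574 = 0
Discriminant: Δ = (-1)² - 4(3)(-574) = 1 + 6888 = 6889
√Δ = 83
n = [-(-1) + √Δ] / (2·3) = (1 + 83) / 6 = 84 / 6 = 14
(The negative root is discarded since n must be a positive integer.)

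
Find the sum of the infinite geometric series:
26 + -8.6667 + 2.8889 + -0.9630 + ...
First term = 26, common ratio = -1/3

For |r| < 1, S = a / (1 - r)
S = 26 / (1 - (-1/3))
S = 26 / (4/3)
S = 39/2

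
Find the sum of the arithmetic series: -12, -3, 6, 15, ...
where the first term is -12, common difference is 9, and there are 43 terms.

Sₙ = n/2 × (first + last)
Last term = a + (n-1)d = -12 + (43-1)×9 = 366
S_43 = 43/2 × (-12 + 366)
S_43 = 43/2 × 354 = 7611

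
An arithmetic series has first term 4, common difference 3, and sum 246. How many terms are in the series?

Using S = n/2 × [2a + (n-1)d]
246 = n/2 × [2(4) + (n-1)(3)]
246 = n/2 × [8 + 3n - 3]
492 = n × [5 + 3n]
3n² + (5)n - 492 = 0
Discriminant: Δ = (5)² - 4(3)(-492) = 25 + 5904 = 5929
√Δ = 77
n = [-(5) + √Δ] / (2·3) = (-5 + 77) / 6 = 72 / 6 = 12
(The negative root is discarded since n must be a positive integer.)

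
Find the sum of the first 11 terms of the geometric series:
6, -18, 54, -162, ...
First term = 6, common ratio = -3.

Sₙ = a(1 - rⁿ) / (1 - r)
S_11 = 6(1 - (-3)^11) / (1 - (-3))
S_11 = 6(1 - (-177147)) / (4)
S_11 = 265722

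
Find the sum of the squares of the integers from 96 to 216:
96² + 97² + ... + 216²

Use ∑_{k=1}^{n} k² = n(n+1)(2n+1)/6, then subtract the first 95 terms.
∑_{k=1}^{216} k² = 216×217×433/6 = 3382596
∑_{k=1}^{95} k² = 95×96×191/6 = 290320
∑_{k=96}^{216} k² = 3382596 - 290320 = 3092276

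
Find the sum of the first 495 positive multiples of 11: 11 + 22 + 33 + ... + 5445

Factor out 11: = 11(1 + 2 + ... + 495) = 11 × n(n+1)/2
= 11 × 495×496/2
= 11 × 122760
= 1350360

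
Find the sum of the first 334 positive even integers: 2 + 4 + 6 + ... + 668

Sum of first n even numbers = n(n+1)
= 334×335
= 111890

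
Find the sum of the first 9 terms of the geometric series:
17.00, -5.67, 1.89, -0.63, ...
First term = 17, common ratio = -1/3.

Sₙ = a(1 - rⁿ) / (1 - r)
S_9 = 17(1 - (-1/3)^9) / (1 - (-1/3))
S_9 = 17(1 - (-1/19683)) / (4/3)
S_9 = 83657/6561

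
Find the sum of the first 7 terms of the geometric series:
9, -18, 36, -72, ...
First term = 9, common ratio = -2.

Sₙ = a(1 - rⁿ) / (1 - r)
S_7 = 9(1 - (-2)^7) / (1 - (-2))
S_7 = 9(1 - (-128)) / (3)
S_7 = 387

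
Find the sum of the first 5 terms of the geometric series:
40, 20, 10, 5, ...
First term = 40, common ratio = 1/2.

Sₙ = a(1 - rⁿ) / (1 - r)
S_5 = 40(1 - (1/2)^5) / (1 - (1/2))
S_5 = 40(1 - (1/32)) / (1/2)
S_5 = 155/2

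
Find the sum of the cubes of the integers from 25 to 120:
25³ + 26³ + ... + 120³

Use ∑_{k=1}^{n} k³ = [n(n+1)/2]², then subtract the first 24 terms.
∑_{k=1}^{120} k³ = [120×121/2]² = 7260² = 52707600
∑_{k=1}^{24} k³ = [24×25/2]² = 300² = 90000
∑_{k=25}^{120} k³ = 52707600 - 90000 = 52617600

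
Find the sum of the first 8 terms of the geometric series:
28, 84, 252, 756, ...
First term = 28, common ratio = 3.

Sₙ = a(1 - rⁿ) / (1 - r)
S_8 = 28(1 - 3^8) / (1 - 3)
S_8 = 28(1 - 6561) / (-2)
S_8 = 91840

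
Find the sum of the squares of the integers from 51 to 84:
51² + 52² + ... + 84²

Use ∑_{k=1}^{n} k² = n(n+1)(2n+1)/6, then subtract the first 50 terms.
∑_{k=1}^{84} k² = 84×85×169/6 = 201110
∑_{k=1}^{50} k² = 50×51×101/6 = 42925
∑_{k=51}^{84} k² = 201110 - 42925 = 158185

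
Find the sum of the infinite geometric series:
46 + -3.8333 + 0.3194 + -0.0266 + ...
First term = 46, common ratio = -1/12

For |r| < 1, S = a / (1 - r)
S = 46 / (1 - (-1/12))
S = 46 / (13/12)
S = 552/13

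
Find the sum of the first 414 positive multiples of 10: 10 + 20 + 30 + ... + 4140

Factor out 10: = 10(1 + 2 + ... + 414) = 10 × n(n+1)/2
= 10 × 414×415/2
= 10 × 85905
= 859050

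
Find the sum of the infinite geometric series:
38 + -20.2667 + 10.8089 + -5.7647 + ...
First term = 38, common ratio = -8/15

For |r| < 1, S = a / (1 - r)
S = 38 / (1 - (-8/15))
S = 38 / (23/15)
S = 570/23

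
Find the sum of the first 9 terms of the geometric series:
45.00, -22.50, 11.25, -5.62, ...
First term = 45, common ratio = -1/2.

Sₙ = a(1 - rⁿ) / (1 - r)
S_9 = 45(1 - (-1/2)^9) / (1 - (-1/2))
S_9 = 45(1 - (-1/512)) / (3/2)
S_9 = 7695/256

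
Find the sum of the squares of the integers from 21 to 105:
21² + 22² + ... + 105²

Use ∑_{k=1}^{n} k² = n(n+1)(2n+1)/6, then subtract the first 20 terms.
∑_{k=1}^{105} k² = 105×106×211/6 = 391405
∑_{k=1}^{20} k² = 20×21×41/6 = 2870
∑_{k=21}^{105} k² = 391405 - 2870 = 388535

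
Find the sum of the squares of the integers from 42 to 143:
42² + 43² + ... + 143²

Use ∑_{k=1}^{n} k² = n(n+1)(2n+1)/6, then subtract the first 41 terms.
∑_{k=1}^{143} k² = 143×144×287/6 = 984984
∑_{k=1}^{41} k² = 41×42×83/6 = 23821
∑_{k=42}^{143} k² = 984984 - 23821 = 961163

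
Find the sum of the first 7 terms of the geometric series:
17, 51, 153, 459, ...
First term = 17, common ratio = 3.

Sₙ = a(1 - rⁿ) / (1 - r)
S_7 = 17(1 - 3^7) / (1 - 3)
S_7 = 17(1 - 2187) / (-2)
S_7 = 18581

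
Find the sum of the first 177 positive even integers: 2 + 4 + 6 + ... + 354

Sum of first n even numbers = n(n+1)
= 177×178
= 31506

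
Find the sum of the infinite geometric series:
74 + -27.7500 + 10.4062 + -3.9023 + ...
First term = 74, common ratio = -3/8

For |r| < 1, S = a / (1 - r)
S = 74 / (1 - (-3/8))
S = 74 / (11/8)
S = 592/11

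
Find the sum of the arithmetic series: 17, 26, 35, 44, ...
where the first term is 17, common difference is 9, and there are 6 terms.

Sₙ = n/2 × (first + last)
Last term = a + (n-1)d = 17 + (6-1)×9 = 62
S_6 = 6/2 × (17 + 62)
S_6 = 6/2 × 79 = 237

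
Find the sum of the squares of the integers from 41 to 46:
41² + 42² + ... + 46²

Use ∑_{k=1}^{n} k² = n(n+1)(2n+1)/6, then subtract the first 40 terms.
∑_{k=1}^{46} k² = 46×47×93/6 = 33511
∑_{k=1}^{40} k² = 40×41×81/6 = 22140
∑_{k=41}^{46} k² = 33511 - 22140 = 11371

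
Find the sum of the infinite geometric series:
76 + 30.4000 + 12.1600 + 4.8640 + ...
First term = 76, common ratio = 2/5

For |r| < 1, S = a / (1 - r)
S = 76 / (1 - (2/5))
S = 76 / (3/5)
S = 380/3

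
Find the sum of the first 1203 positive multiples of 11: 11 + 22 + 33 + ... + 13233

Factor out 11: = 11(1 + 2 + ... + 1203) = 11 × n(n+1)/2
= 11 × 1203×1204/2
= 11 × 724206
= 7966266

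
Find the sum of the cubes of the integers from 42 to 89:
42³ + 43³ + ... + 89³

Use ∑_{k=1}^{n} k³ = [n(n+1)/2]², then subtract the first 41 terms.
∑_{k=1}^{89} k³ = [89×90/2]² = 4005² = 16040025
∑_{k=1}^{41} k³ = [41×42/2]² = 861² = 741321
∑_{k=42}^{89} k³ = 16040025 - 741321 = 15298704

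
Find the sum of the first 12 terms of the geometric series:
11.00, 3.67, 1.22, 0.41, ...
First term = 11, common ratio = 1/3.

Sₙ = a(1 - rⁿ) / (1 - r)
S_12 = 11(1 - (1/3)^12) / (1 - (1/3))
S_12 = 11(1 - (1/531441)) / (2/3)
S_12 = 2922920/177147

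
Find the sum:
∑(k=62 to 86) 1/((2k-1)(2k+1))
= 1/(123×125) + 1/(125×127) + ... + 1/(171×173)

Partial fractions: 1/((2k-1)(2k+1)) = (1/2)[1/(2k-1) - 1/(2k+1)]
The series telescopes:
= (1/2)[1/123 - 1/173]
= 25/21279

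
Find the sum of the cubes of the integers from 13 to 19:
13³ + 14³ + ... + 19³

Use ∑_{k=1}^{n} k³ = [n(n+1)/2]², then subtract the first 12 terms.
∑_{k=1}^{19} k³ = [19×20/2]² = 190² = 36100
∑_{k=1}^{12} k³ = [12×13/2]² = 78² = 6084
∑_{k=13}^{19} k³ = 36100 - 6084 = 30016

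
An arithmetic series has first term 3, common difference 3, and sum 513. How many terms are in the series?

Using S = n/2 × [2a + (n-1)d]
513 = n/2 × [2(3) + (n-1)(3)]
513 = n/2 × [6 + 3n - 3]
1026 = n × [3 + 3n]
3n² + (3)n - 1026 = 0
Discriminant: Δ = (3)² - 4(3)(-1026) = 9 + 12312 = 12321
√Δ = 111
n = [-(3) + √Δ] / (2·3) = (-3 + 111) / 6 = 108 / 6 = 18
(The negative root is discarded since n must be a positive integer.)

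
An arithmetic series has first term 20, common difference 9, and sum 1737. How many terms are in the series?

Using S = n/2 × [2a + (n-1)d]
1737 = n/2 × [2(20) + (n-1)(9)]
1737 = n/2 × [40 + 9n - 9]
3474 = n × [31 + 9n]
9n² + (31)n - 3474 = 0
Discriminant: Δ = (31)² - 4(9)(-3474) = 961 + 125064 = 126025
√Δ = 355
n = [-(31) + √Δ] / (2·9) = (-31 + 355) / 18 = 324 / 18 = 18
(The negative root is discarded since n must be a positive integer.)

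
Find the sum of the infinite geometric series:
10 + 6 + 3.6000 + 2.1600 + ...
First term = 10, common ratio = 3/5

For |r| < 1, S = a / (1 - r)
S = 10 / (1 - (3/5))
S = 10 / (2/5)
S = 25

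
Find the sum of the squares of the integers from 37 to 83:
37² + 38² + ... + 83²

Use ∑_{k=1}^{n} k² = n(n+1)(2n+1)/6, then subtract the first 36 terms.
∑_{k=1}^{83} k² = 83×84×167/6 = 194054
∑_{k=1}^{36} k² = 36×37×73/6 = 16206
∑_{k=37}^{83} k² = 194054 - 16206 = 177848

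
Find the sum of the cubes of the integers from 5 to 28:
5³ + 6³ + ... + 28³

Use ∑_{k=1}^{n} k³ = [n(n+1)/2]², then subtract the first 4 terms.
∑_{k=1}^{28} k³ = [28×29/2]² = 406² = 164836
∑_{k=1}^{4} k³ = [4×5/2]² = 10² = 100
∑_{k=5}^{28} k³ = 164836 - 100 = 164736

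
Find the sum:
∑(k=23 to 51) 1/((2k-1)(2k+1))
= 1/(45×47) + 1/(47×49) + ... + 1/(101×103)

Partial fractions: 1/((2k-1)(2k+1)) = (1/2)[1/(2k-1) - 1/(2k+1)]
The series telescopes:
= (1/2)[1/45 - 1/103]
= 29/4635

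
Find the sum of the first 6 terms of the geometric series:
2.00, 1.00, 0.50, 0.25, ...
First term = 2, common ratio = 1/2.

Sₙ = a(1 - rⁿ) / (1 - r)
S_6 = 2(1 - (1/2)^6) / (1 - (1/2))
S_6 = 2(1 - (1/64)) / (1/2)
S_6 = 63/16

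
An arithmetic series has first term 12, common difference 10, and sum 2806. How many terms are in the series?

Using S = n/2 × [2a + (n-1)d]
2806 = n/2 × [2(12) + (n-1)(10)]
2806 = n/2 × [24 + 10n - 10]
5612 = n × [14 + 10n]
10n² + (14)n - 5612 = 0
Discriminant: Δ = (14)² - 4(10)(-5612) = 196 + 224480 = 224676
√Δ = 474
n = [-(14) + √Δ] / (2·10) = (-14 + 474) / 20 = 460 / 20 = 23
(The negative root is discarded since n must be a positive integer.)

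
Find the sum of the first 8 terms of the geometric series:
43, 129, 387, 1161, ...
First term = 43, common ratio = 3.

Sₙ = a(1 - rⁿ) / (1 - r)
S_8 = 43(1 - 3^8) / (1 - 3)
S_8 = 43(1 - 6561) / (-2)
S_8 = 141040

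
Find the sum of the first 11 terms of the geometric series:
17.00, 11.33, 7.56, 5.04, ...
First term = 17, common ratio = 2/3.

Sₙ = a(1 - rⁿ) / (1 - r)
S_11 = 17(1 - (2/3)^11) / (1 - (2/3))
S_11 = 17(1 - (2048/177147)) / (1/3)
S_11 = 2976683/59049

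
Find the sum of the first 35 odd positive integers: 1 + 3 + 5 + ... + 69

Sum of first n odd numbers = n²
= 35²
= 1225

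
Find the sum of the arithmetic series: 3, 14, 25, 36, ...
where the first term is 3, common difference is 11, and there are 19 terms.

Sₙ = n/2 × (first + last)
Last term = a + (n-1)d = 3 + (19-1)×11 = 201
S_19 = 19/2 × (3 + 201)
S_19 = 19/2 × 204 = 1938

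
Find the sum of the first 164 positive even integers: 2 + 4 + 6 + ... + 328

Sum of first n even numbers = n(n+1)
= 164×165
= 27060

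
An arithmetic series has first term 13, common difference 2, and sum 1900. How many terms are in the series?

Using S = n/2 × [2a + (n-1)d]
1900 = n/2 × [2(13) + (n-1)(2)]
1900 = n/2 × [26 + 2n - 2]
3800 = n × [24 + 2n]
2n² + (24)n - 3800 = 0
Discriminant: Δ = (24)² - 4(2)(-3800) = 576 + 30400 = 30976
√Δ = 176
n = [-(24) + √Δ] / (2·2) = (-24 + 176) / 4 = 152 / 4 = 38
(The negative root is discarded since n must be a positive integer.)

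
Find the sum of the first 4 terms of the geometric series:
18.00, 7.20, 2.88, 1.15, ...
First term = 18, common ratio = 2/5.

Sₙ = a(1 - rⁿ) / (1 - r)
S_4 = 18(1 - (2/5)^4) / (1 - (2/5))
S_4 = 18(1 - (16/625)) / (3/5)
S_4 = 3654/125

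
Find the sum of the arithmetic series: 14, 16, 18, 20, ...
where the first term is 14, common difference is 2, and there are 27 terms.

Sₙ = n/2 × (first + last)
Last term = a + (n-1)d = 14 + (27-1)×2 = 66
S_27 = 27/2 × (14 + 66)
S_27 = 27/2 × 80 = 1080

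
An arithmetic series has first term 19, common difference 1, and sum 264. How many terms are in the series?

Using S = n/2 × [2a + (n-1)d]
264 = n/2 × [2(19) + (n-1)(1)]
264 = n/2 × [38 + 1n - 1]
528 = n × [37 + 1n]
1n² + (37)n - 528 = 0
Discriminant: Δ = (37)² - 4(1)(-528) = 1369 + 2112 = 3481
√Δ = 59
n = [-(37) + √Δ] / (2·1) = (-37 + 59) / 2 = 22 / 2 = 11
(The negative root is discarded since n must be a positive integer.)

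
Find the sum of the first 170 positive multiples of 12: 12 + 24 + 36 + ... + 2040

Factor out 12: = 12(1 + 2 + ... + 170) = 12 × n(n+1)/2
= 12 × 170×171/2
= 12 × 14535
= 174420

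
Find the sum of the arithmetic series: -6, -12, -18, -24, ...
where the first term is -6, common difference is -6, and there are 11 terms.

Sₙ = n/2 × (first + last)
Last term = a + (n-1)d = -6 + (11-1)×(-6) = -66
S_11 = 11/2 × (-6 + (-66))
S_11 = 11/2 × (-72) = -396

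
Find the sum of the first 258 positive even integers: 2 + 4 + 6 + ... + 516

Sum of first n even numbers = n(n+1)
= 258×259
= 66822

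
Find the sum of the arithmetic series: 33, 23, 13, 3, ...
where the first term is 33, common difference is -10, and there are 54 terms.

Sₙ = n/2 × (first + last)
Last term = a + (n-1)d = 33 + (54-1)×(-10) = -497
S_54 = 54/2 × (33 + (-497))
S_54 = 54/2 × (-464) = -12528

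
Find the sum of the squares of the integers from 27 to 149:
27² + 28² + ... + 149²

Use ∑_{k=1}^{n} k² = n(n+1)(2n+1)/6, then subtract the first 26 terms.
∑_{k=1}^{149} k² = 149×150×299/6 = 1113775
∑_{k=1}^{26} k² = 26×27×53/6 = 6201
∑_{k=27}^{149} k² = 1113775 - 6201 = 1107574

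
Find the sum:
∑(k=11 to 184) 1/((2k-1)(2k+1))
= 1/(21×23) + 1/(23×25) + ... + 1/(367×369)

Partial fractions: 1/((2k-1)(2k+1)) = (1/2)[1/(2k-1) - 1/(2k+1)]
The series telescopes:
= (1/2)[1/21 - 1/369]
= 58/2583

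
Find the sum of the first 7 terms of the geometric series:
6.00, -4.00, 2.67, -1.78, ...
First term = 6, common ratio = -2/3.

Sₙ = a(1 - rⁿ) / (1 - r)
S_7 = 6(1 - (-2/3)^7) / (1 - (-2/3))
S_7 = 6(1 - (-128/2187)) / (5/3)
S_7 = 926/243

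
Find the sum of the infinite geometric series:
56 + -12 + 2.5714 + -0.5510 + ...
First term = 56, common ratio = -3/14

For |r| < 1, S = a / (1 - r)
S = 56 / (1 - (-3/14))
S = 56 / (17/14)
S = 784/17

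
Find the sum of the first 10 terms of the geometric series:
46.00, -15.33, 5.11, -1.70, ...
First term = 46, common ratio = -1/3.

Sₙ = a(1 - rⁿ) / (1 - r)
S_10 = 46(1 - (-1/3)^10) / (1 - (-1/3))
S_10 = 46(1 - (1/59049)) / (4/3)
S_10 = 679052/19683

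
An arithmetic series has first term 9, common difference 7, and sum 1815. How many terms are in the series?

Using S = n/2 × [2a + (n-1)d]
1815 = n/2 × [2(9) + (n-1)(7)]
1815 = n/2 × [18 + 7n - 7]
3630 = n × [11 + 7n]
7n² + (11)n - 3630 = 0
Discriminant: Δ = (11)² - 4(7)(-3630) = 121 + 101640 = 101761
√Δ = 319
n = [-(11) + √Δ] / (2·7) = (-11 + 319) / 14 = 308 / 14 = 22
(The negative root is discarded since n must be a positive integer.)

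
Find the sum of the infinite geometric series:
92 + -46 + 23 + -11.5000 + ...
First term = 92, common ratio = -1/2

For |r| < 1, S = a / (1 - r)
S = 92 / (1 - (-1/2))
S = 92 / (3/2)
S = 184/3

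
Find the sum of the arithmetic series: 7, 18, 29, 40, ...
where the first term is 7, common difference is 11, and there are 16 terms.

Sₙ = n/2 × (first + last)
Last term = a + (n-1)d = 7 + (16-1)×11 = 172
S_16 = 16/2 × (7 + 172)
S_16 = 16/2 × 179 = 1432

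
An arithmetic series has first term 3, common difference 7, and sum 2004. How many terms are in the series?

Using S = n/2 × [2a + (n-1)d]
2004 = n/2 × [2(3) + (n-1)(7)]
2004 = n/2 × [6 + 7n - 7]
4008 = n × [-1 + 7n]
7n² + (-1)n - 4008 = 0
Discriminant: Δ = (-1)² - 4(7)(-4008) = 1 + 112224 = 112225
√Δ = 335
n = [-(-1) + √Δ] / (2·7) = (1 + 335) / 14 = 336 / 14 = 24
(The negative root is discarded since n must be a positive integer.)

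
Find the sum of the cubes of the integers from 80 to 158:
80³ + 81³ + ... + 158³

Use ∑_{k=1}^{n} k³ = [n(n+1)/2]², then subtract the first 79 terms.
∑_{k=1}^{158} k³ = [158×159/2]² = 12561² = 157778721
∑_{k=1}^{79} k³ = [79×80/2]² = 3160² = 9985600
∑_{k=80}^{158} k³ = 157778721 - 9985600 = 147793121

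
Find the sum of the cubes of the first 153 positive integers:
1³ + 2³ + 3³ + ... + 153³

Formula: ∑k³ = [n(n+1)/2]²
= [153×154/2]²
= 11781²
= 138791961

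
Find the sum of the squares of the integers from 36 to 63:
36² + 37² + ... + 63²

Use ∑_{k=1}^{n} k² = n(n+1)(2n+1)/6, then subtract the first 35 terms.
∑_{k=1}^{63} k² = 63×64×127/6 = 85344
∑_{k=1}^{35} k² = 35×36×71/6 = 14910
∑_{k=36}^{63} k² = 85344 - 14910 = 70434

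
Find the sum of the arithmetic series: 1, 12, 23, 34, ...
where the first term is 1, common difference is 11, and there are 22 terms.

Sₙ = n/2 × (first + last)
Last term = a + (n-1)d = 1 + (22-1)×11 = 232
S_22 = 22/2 × (1 + 232)
S_22 = 22/2 × 233 = 2563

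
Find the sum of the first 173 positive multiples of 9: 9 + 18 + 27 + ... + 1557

Factor out 9: = 9(1 + 2 + ... + 173) = 9 × n(n+1)/2
= 9 × 173×174/2
= 9 × 15051
= 135459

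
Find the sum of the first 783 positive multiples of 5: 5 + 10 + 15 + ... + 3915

Factor out 5: = 5(1 + 2 + ... + 783) = 5 × n(n+1)/2
= 5 × 783×784/2
= 5 × 306936
= 1534680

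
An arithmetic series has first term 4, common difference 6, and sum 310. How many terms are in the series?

Using S = n/2 × [2a + (n-1)d]
310 = n/2 × [2(4) + (n-1)(6)]
310 = n/2 × [8 + 6n - 6]
620 = n × [2 + 6n]
6n² + (2)n - 620 = 0
Discriminant: Δ = (2)² - 4(6)(-620) = 4 + 14880 = 14884
√Δ = 122
n = [-(2) + √Δ] / (2·6) = (-2 + 122) / 12 = 120 / 12 = 10
(The negative root is discarded since n must be a positive integer.)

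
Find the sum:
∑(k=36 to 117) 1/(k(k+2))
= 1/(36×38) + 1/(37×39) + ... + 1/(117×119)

Partial fractions: 1/(k(k+2)) = (1/2)[1/k - 1/(k+2)]
Telescoping leaves the first two and last two terms:
= (1/2)[1/36 + 1/37 - 1/118 - 1/119]
= 354691/18703944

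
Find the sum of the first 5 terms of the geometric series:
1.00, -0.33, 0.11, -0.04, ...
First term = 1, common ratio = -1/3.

Sₙ = a(1 - rⁿ) / (1 - r)
S_5 = 1(1 - (-1/3)^5) / (1 - (-1/3))
S_5 = 1(1 - (-1/243)) / (4/3)
S_5 = 61/81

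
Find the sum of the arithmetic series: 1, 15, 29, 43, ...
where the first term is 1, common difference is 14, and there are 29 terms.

Sₙ = n/2 × (first + last)
Last term = a + (n-1)d = 1 + (29-1)×14 = 393
S_29 = 29/2 × (1 + 393)
S_29 = 29/2 × 394 = 5713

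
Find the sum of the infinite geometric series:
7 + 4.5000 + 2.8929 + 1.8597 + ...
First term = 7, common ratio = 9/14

For |r| < 1, S = a / (1 - r)
S = 7 / (1 - (9/14))
S = 7 / (5/14)
S = 98/5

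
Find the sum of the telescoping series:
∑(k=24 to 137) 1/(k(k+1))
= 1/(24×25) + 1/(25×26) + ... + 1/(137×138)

Partial fractions: 1/(k(k+1)) = 1/k - 1/(k+1)
The series telescopes:
= (1/24 - 1/25) + (1/25 - 1/26) + ... + (1/137 - 1/138)
= 1/24 - 1/138
= 19/552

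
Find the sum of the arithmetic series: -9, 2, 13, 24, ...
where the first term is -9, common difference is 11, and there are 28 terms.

Sₙ = n/2 × (first + last)
Last term = a + (n-1)d = -9 + (28-1)×11 = 288
S_28 = 28/2 × (-9 + 288)
S_28 = 28/2 × 279 = 3906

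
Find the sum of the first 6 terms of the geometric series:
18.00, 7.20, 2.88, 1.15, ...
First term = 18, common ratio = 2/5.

Sₙ = a(1 - rⁿ) / (1 - r)
S_6 = 18(1 - (2/5)^6) / (1 - (2/5))
S_6 = 18(1 - (64/15625)) / (3/5)
S_6 = 93366/3125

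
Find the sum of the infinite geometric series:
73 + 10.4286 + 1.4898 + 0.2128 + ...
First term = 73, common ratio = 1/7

For |r| < 1, S = a / (1 - r)
S = 73 / (1 - (1/7))
S = 73 / (6/7)
S = 511/6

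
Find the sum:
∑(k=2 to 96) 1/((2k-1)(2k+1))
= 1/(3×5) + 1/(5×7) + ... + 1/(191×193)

Partial fractions: 1/((2k-1)(2k+1)) = (1/2)[1/(2k-1) - 1/(2k+1)]
The series telescopes:
= (1/2)[1/3 - 1/193]
= 95/579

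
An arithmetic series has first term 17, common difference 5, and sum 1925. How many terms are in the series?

Using S = n/2 × [2a + (n-1)d]
1925 = n/2 × [2(17) + (n-1)(5)]
1925 = n/2 × [34 + 5n - 5]
3850 = n × [29 + 5n]
5n² + (29)n - 3850 = 0
Discriminant: Δ = (29)² - 4(5)(-3850) = 841 + 77000 = 77841
√Δ = 279
n = [-(29) + √Δ] / (2·5) = (-29 + 279) / 10 = 250 / 10 = 25
(The negative root is discarded since n must be a positive integer.)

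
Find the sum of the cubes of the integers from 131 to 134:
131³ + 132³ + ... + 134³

Use ∑_{k=1}^{n} k³ = [n(n+1)/2]², then subtract the first 130 terms.
∑_{k=1}^{134} k³ = [134×135/2]² = 9045² = 81812025
∑_{k=1}^{130} k³ = [130×131/2]² = 8515² = 72505225
∑_{k=131}^{134} k³ = 81812025 - 72505225 = 9306800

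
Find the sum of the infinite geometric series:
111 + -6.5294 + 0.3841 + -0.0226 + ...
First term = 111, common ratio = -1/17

For |r| < 1, S = a / (1 - r)
S = 111 / (1 - (-1/17))
S = 111 / (18/17)
S = 629/6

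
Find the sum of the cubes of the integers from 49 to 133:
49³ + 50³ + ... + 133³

Use ∑_{k=1}^{n} k³ = [n(n+1)/2]², then subtract the first 48 terms.
∑_{k=1}^{133} k³ = [133×134/2]² = 8911² = 79405921
∑_{k=1}^{48} k³ = [48×49/2]² = 1176² = 1382976
∑_{k=49}^{133} k³ = 79405921 - 1382976 = 78022945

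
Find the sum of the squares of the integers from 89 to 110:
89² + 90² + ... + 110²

Use ∑_{k=1}^{n} k² = n(n+1)(2n+1)/6, then subtract the first 88 terms.
∑_{k=1}^{110} k² = 110×111×221/6 = 449735
∑_{k=1}^{88} k² = 88×89×177/6 = 231044
∑_{k=89}^{110} k² = 449735 - 231044 = 218691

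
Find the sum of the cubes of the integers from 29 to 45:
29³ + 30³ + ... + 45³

Use ∑_{k=1}^{n} k³ = [n(n+1)/2]², then subtract the first 28 terms.
∑_{k=1}^{45} k³ = [45×46/2]² = 1035² = 1071225
∑_{k=1}^{28} k³ = [28×29/2]² = 406² = 164836
∑_{k=29}^{45} k³ = 1071225 - 164836 = 906389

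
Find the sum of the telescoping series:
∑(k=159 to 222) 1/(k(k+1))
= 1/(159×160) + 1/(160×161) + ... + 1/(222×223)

Partial fractions: 1/(k(k+1)) = 1/k - 1/(k+1)
The series telescopes:
= (1/159 - 1/160) + (1/160 - 1/161) + ... + (1/222 - 1/223)
= 1/159 - 1/223
= 64/35457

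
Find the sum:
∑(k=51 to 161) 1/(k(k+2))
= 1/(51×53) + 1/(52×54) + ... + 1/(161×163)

Partial fractions: 1/(k(k+2)) = (1/2)[1/k - 1/(k+2)]
Telescoping leaves the first two and last two terms:
= (1/2)[1/51 + 1/52 - 1/162 - 1/163]
= 309653/23342904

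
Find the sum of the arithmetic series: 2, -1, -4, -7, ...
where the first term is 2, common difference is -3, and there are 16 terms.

Sₙ = n/2 × (first + last)
Last term = a + (n-1)d = 2 + (16-1)×(-3) = -43
S_16 = 16/2 × (2 + (-43))
S_16 = 16/2 × (-41) = -328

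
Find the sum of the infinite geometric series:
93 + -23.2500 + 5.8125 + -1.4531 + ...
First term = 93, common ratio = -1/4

For |r| < 1, S = a / (1 - r)
S = 93 / (1 - (-1/4))
S = 93 / (5/4)
S = 372/5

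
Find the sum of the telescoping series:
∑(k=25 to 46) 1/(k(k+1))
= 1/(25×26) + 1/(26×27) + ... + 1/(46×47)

Partial fractions: 1/(k(k+1)) = 1/k - 1/(k+1)
The series telescopes:
= (1/25 - 1/26) + (1/26 - 1/27) + ... + (1/46 - 1/47)
= 1/25 - 1/47
= 22/1175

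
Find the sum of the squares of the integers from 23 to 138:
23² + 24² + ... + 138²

Use ∑_{k=1}^{n} k² = n(n+1)(2n+1)/6, then subtract the first 22 terms.
∑_{k=1}^{138} k² = 138×139×277/6 = 885569
∑_{k=1}^{22} k² = 22×23×45/6 = 3795
∑_{k=23}^{138} k² = 885569 - 3795 = 881774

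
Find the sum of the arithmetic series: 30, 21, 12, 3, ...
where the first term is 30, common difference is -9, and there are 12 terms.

Sₙ = n/2 × (first + last)
Last term = a + (n-1)d = 30 + (12-1)×(-9) = -69
S_12 = 12/2 × (30 + (-69))
S_12 = 12/2 × (-39) = -234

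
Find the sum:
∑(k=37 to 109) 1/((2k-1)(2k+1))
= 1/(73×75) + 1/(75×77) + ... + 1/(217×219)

Partial fractions: 1/((2k-1)(2k+1)) = (1/2)[1/(2k-1) - 1/(2k+1)]
The series telescopes:
= (1/2)[1/73 - 1/219]
= 1/219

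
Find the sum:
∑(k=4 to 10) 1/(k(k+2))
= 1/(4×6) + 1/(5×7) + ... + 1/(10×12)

Partial fractions: 1/(k(k+2)) = (1/2)[1/k - 1/(k+2)]
Telescoping leaves the first two and last two terms:
= (1/2)[1/4 + 1/5 - 1/11 - 1/12]
= 91/660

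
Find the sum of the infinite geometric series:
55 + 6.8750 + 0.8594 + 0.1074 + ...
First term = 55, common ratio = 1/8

For |r| < 1, S = a / (1 - r)
S = 55 / (1 - (1/8))
S = 55 / (7/8)
S = 440/7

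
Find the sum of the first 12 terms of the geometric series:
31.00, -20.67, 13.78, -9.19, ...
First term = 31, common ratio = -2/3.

Sₙ = a(1 - rⁿ) / (1 - r)
S_12 = 31(1 - (-2/3)^12) / (1 - (-2/3))
S_12 = 31(1 - (4096/531441)) / (5/3)
S_12 = 3269539/177147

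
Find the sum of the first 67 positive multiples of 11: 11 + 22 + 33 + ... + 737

Factor out 11: = 11(1 + 2 + ... + 67) = 11 × n(n+1)/2
= 11 × 67×68/2
= 11 × 2278
= 25058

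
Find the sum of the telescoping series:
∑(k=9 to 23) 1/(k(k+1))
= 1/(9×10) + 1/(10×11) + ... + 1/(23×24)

Partial fractions: 1/(k(k+1)) = 1/k - 1/(k+1)
The series telescopes:
= (1/9 - 1/10) + (1/10 - 1/11) + ... + (1/23 - 1/24)
= 1/9 - 1/24
= 5/72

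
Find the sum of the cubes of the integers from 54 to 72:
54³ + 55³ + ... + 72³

Use ∑_{k=1}^{n} k³ = [n(n+1)/2]², then subtract the first 53 terms.
∑_{k=1}^{72} k³ = [72×73/2]² = 2628² = 6906384
∑_{k=1}^{53} k³ = [53×54/2]² = 1431² = 2047761
∑_{k=54}^{72} k³ = 6906384 - 2047761 = 4858623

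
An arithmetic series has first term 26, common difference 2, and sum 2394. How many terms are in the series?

Using S = n/2 × [2a + (n-1)d]
2394 = n/2 × [2(26) + (n-1)(2)]
2394 = n/2 × [52 + 2n - 2]
4788 = n × [50 + 2n]
2n² + (50)n - 4788 = 0
Discriminant: Δ = (50)² - 4(2)(-4788) = 2500 + 38304 = 40804
√Δ = 202
n = [-(50) + √Δ] / (2·2) = (-50 + 202) / 4 = 152 / 4 = 38
(The negative root is discarded since n must be a positive integer.)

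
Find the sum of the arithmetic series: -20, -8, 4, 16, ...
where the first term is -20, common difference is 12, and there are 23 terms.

Sₙ = n/2 × (first + last)
Last term = a + (n-1)d = -20 + (23-1)×12 = 244
S_23 = 23/2 × (-20 + 244)
S_23 = 23/2 × 224 = 2576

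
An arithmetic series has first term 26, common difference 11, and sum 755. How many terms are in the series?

Using S = n/2 × [2a + (n-1)d]
755 = n/2 × [2(26) + (n-1)(11)]
755 = n/2 × [52 + 11n - 11]
1510 = n × [41 + 11n]
11n² + (41)n - 1510 = 0
Discriminant: Δ = (41)² - 4(11)(-1510) = 1681 + 66440 = 68121
√Δ = 261
n = [-(41) + √Δ] / (2·11) = (-41 + 261) / 22 = 220 / 22 = 10
(The negative root is discarded since n must be a positive integer.)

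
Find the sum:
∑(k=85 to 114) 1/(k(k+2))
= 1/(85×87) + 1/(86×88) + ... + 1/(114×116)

Partial fractions: 1/(k(k+2)) = (1/2)[1/k - 1/(k+2)]
Telescoping leaves the first two and last two terms:
= (1/2)[1/85 + 1/86 - 1/115 - 1/116]
= 59253/19503080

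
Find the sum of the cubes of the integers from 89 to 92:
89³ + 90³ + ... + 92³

Use ∑_{k=1}^{n} k³ = [n(n+1)/2]², then subtract the first 88 terms.
∑_{k=1}^{92} k³ = [92×93/2]² = 4278² = 18301284
∑_{k=1}^{88} k³ = [88×89/2]² = 3916² = 15335056
∑_{k=89}^{92} k³ = 18301284 - 15335056 = 2966228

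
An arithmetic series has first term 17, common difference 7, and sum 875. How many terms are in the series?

Using S = n/2 × [2a + (n-1)d]
875 = n/2 × [2(17) + (n-1)(7)]
875 = n/2 × [34 + 7n - 7]
1750 = n × [27 + 7n]
7n² + (27)n - 1750 = 0
Discriminant: Δ = (27)² - 4(7)(-1750) = 729 + 49000 = 49729
√Δ = 223
n = [-(27) + √Δ] / (2·7) = (-27 + 223) / 14 = 196 / 14 = 14
(The negative root is discarded since n must be a positive integer.)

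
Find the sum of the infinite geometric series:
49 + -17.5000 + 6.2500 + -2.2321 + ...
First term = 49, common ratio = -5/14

For |r| < 1, S = a / (1 - r)
S = 49 / (1 - (-5/14))
S = 49 / (19/14)
S = 686/19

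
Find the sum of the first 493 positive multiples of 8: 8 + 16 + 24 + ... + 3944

Factor out 8: = 8(1 + 2 + ... + 493) = 8 × n(n+1)/2
= 8 × 493×494/2
= 8 × 121771
= 974168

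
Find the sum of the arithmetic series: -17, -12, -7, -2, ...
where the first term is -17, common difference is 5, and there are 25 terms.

Sₙ = n/2 × (first + last)
Last term = a + (n-1)d = -17 + (25-1)×5 = 103
S_25 = 25/2 × (-17 + 103)
S_25 = 25/2 × 86 = 1075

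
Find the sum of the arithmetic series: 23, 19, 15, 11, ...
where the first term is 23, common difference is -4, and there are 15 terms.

Sₙ = n/2 × (first + last)
Last term = a + (n-1)d = 23 + (15-1)×(-4) = -33
S_15 = 15/2 × (23 + (-33))
S_15 = 15/2 × (-10) = -75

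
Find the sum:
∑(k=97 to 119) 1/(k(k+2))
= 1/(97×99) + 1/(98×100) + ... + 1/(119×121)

Partial fractions: 1/(k(k+2)) = (1/2)[1/k - 1/(k+2)]
Telescoping leaves the first two and last two terms:
= (1/2)[1/97 + 1/98 - 1/120 - 1/121]
= 270227/138027120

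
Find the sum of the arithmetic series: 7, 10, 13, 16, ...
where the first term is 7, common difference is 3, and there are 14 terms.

Sₙ = n/2 × (first + last)
Last term = a + (n-1)d = 7 + (14-1)×3 = 46
S_14 = 14/2 × (7 + 46)
S_14 = 14/2 × 53 = 371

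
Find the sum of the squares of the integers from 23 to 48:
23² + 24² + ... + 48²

Use ∑_{k=1}^{n} k² = n(n+1)(2n+1)/6, then subtract the first 22 terms.
∑_{k=1}^{48} k² = 48×49×97/6 = 38024
∑_{k=1}^{22} k² = 22×23×45/6 = 3795
∑_{k=23}^{48} k² = 38024 - 3795 = 34229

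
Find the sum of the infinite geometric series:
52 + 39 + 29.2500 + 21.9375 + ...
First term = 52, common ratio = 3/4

For |r| < 1, S = a / (1 - r)
S = 52 / (1 - (3/4))
S = 52 / (1/4)
S = 208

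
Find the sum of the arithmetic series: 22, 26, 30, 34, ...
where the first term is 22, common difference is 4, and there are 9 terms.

Sₙ = n/2 × (first + last)
Last term = a + (n-1)d = 22 + (9-1)×4 = 54
S_9 = 9/2 × (22 + 54)
S_9 = 9/2 × 76 = 342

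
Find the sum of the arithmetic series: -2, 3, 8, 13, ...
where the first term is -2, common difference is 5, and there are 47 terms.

Sₙ = n/2 × (first + last)
Last term = a + (n-1)d = -2 + (47-1)×5 = 228
S_47 = 47/2 × (-2 + 228)
S_47 = 47/2 × 226 = 5311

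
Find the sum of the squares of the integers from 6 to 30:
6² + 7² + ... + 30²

Use ∑_{k=1}^{n} k² = n(n+1)(2n+1)/6, then subtract the first 5 terms.
∑_{k=1}^{30} k² = 30×31×61/6 = 9455
∑_{k=1}^{5} k² = 5×6×11/6 = 55
∑_{k=6}^{30} k² = 9455 - 55 = 9400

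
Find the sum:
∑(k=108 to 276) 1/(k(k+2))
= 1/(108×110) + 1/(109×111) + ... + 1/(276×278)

Partial fractions: 1/(k(k+2)) = (1/2)[1/k - 1/(k+2)]
Telescoping leaves the first two and last two terms:
= (1/2)[1/108 + 1/109 - 1/277 - 1/278]
= 5088421/906514632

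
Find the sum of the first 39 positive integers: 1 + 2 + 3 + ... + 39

Formula: ∑k = n(n+1)/2
= 39×40/2
= 1560/2
= 780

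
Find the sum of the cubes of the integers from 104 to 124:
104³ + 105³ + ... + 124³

Use ∑_{k=1}^{n} k³ = [n(n+1)/2]², then subtract the first 103 terms.
∑_{k=1}^{124} k³ = [124×125/2]² = 7750² = 60062500
∑_{k=1}^{103} k³ = [103×104/2]² = 5356² = 28686736
∑_{k=104}^{124} k³ = 60062500 - 28686736 = 31375764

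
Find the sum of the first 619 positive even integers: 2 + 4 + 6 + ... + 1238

Sum of first n even numbers = n(n+1)
= 619×620
= 383780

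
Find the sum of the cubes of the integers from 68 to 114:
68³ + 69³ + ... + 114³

Use ∑_{k=1}^{n} k³ = [n(n+1)/2]², then subtract the first 67 terms.
∑_{k=1}^{114} k³ = [114×115/2]² = 6555² = 42968025
∑_{k=1}^{67} k³ = [67×68/2]² = 2278² = 5189284
∑_{k=68}^{114} k³ = 42968025 - 5189284 = 37778741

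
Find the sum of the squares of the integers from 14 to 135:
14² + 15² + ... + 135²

Use ∑_{k=1}^{n} k² = n(n+1)(2n+1)/6, then subtract the first 13 terms.
∑_{k=1}^{135} k² = 135×136×271/6 = 829260
∑_{k=1}^{13} k² = 13×14×27/6 = 819
∑_{k=14}^{135} k² = 829260 - 819 = 828441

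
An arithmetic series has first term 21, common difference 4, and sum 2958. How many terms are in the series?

Using S = n/2 × [2a + (n-1)d]
2958 = n/2 × [2(21) + (n-1)(4)]
2958 = n/2 × [42 + 4n - 4]
5916 = n × [38 + 4n]
4n² + (38)n - 5916 = 0
Discriminant: Δ = (38)² - 4(4)(-5916) = 1444 + 94656 = 96100
√Δ = 310
n = [-(38) + √Δ] / (2·4) = (-38 + 310) / 8 = 272 / 8 = 34
(The negative root is discarded since n must be a positive integer.)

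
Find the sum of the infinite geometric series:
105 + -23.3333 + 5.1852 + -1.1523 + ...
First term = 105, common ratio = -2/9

For |r| < 1, S = a / (1 - r)
S = 105 / (1 - (-2/9))
S = 105 / (11/9)
S = 945/11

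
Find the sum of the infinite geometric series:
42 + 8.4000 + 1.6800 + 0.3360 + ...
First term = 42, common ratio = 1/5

For |r| < 1, S = a / (1 - r)
S = 42 / (1 - (1/5))
S = 42 / (4/5)
S = 105/2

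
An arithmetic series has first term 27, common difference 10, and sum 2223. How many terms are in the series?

Using S = n/2 × [2a + (n-1)d]
2223 = n/2 × [2(27) + (n-1)(10)]
2223 = n/2 × [54 + 10n - 10]
4446 = n × [44 + 10n]
10n² + (44)n - 4446 = 0
Discriminant: Δ = (44)² - 4(10)(-4446) = 1936 + 177840 = 179776
√Δ = 424
n = [-(44) + √Δ] / (2·10) = (-44 + 424) / 20 = 380 / 20 = 19
(The negative root is discarded since n must be a positive integer.)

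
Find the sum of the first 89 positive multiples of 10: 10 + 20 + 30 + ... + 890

Factor out 10: = 10(1 + 2 + ... + 89) = 10 × n(n+1)/2
= 10 × 89×90/2
= 10 × 4005
= 40050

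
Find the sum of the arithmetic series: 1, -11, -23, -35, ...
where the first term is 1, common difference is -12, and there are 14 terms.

Sₙ = n/2 × (first + last)
Last term = a + (n-1)d = 1 + (14-1)×(-12) = -155
S_14 = 14/2 × (1 + (-155))
S_14 = 14/2 × (-154) = -1078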